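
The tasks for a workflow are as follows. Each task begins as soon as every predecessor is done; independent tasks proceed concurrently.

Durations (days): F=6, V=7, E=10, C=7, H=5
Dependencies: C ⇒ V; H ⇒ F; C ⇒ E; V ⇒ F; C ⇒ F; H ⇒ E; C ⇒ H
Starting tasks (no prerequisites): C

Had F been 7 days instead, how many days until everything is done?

Baseline: C→H→E = 7+5+10 = 22 → 22 days.
The longest path through F is only 20 days, so F has float 2.
That remains the longest chain; total 22 days.

22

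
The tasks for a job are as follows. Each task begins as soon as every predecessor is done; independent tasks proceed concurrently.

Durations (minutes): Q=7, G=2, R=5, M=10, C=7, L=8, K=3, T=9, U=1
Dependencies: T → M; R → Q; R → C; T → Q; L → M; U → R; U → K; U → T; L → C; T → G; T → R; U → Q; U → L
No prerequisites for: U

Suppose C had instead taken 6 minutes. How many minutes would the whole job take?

Actual critical path: U→T→R→C = 1+9+5+7 = 22 ⇒ 22 minutes.
C lies on that path, so at 6 minutes the path becomes 21 minutes.
Now U→T→R→Q = 1+9+5+7 = 22 is longest, so the finish becomes 22 minutes.

22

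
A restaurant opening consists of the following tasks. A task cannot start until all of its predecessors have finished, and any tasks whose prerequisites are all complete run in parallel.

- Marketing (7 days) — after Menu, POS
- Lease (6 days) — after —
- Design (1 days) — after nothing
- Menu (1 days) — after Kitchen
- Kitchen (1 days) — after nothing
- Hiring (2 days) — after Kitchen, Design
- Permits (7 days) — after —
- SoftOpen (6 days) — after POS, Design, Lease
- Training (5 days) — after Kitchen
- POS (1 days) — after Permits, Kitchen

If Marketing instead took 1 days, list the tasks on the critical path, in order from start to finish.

The binding path is Permits→POS→Marketing = 7+1+7 = 15; finish at 15 days.
Marketing lies on that path, so at 1 day the path becomes 9 days.
Now Permits→POS→SoftOpen = 7+1+6 = 14 is longest, so the finish becomes 14 days.

Permits, POS, SoftOpen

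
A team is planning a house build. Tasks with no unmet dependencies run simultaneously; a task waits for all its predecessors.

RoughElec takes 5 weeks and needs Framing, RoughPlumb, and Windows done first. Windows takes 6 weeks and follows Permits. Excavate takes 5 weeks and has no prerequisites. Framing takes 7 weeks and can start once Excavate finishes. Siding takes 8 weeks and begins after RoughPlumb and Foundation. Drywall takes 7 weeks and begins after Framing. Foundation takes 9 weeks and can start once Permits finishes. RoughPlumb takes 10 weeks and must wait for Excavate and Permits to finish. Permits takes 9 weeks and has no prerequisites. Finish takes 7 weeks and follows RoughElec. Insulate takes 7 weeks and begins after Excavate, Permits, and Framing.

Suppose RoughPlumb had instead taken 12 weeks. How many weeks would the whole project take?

As given, the longest chain is Permits→RoughPlumb→RoughElec→Finish = 9+10+5+7 = 31, so the finish is 31 weeks.
RoughPlumb lies on that path, so at 12 weeks the path becomes 33 weeks.
That remains the longest chain; total 33 weeks.

33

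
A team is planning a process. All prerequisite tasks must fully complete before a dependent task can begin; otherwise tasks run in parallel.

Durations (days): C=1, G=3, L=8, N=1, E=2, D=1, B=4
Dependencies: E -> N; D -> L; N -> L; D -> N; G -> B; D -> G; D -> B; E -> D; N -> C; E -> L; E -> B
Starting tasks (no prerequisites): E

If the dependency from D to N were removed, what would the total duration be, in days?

Before: longest chain E→D→N→L = 2+1+1+8 = 12, finish 12.
Without D→N, N's earliest start moves from 3 to 2.
After: E→D→L = 2+1+8 = 11 → 11 days.

11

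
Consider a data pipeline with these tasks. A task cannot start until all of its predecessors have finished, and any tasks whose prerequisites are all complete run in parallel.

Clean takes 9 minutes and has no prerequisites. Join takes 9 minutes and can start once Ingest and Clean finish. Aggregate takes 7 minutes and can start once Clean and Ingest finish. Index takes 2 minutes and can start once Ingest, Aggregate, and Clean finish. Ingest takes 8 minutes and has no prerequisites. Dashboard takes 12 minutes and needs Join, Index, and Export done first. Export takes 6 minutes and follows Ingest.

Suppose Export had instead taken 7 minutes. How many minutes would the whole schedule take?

Actual critical path: Clean→Join→Dashboard = 9+9+12 = 30 ⇒ 30 minutes.
The longest path through Export is only 26 minutes, so Export has float 4.
The critical path is still Clean→Join→Dashboard; finish is now 30 minutes.

30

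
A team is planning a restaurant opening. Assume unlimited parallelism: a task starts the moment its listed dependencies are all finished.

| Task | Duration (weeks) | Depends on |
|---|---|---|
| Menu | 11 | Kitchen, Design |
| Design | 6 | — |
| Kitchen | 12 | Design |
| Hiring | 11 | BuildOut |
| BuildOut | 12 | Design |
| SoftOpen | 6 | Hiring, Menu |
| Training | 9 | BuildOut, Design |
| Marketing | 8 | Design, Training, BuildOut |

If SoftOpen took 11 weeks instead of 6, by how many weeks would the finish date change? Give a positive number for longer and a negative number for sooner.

The binding path is Design→BuildOut→Hiring→SoftOpen = 6+12+11+6 = 35; finish at 35 weeks.
SoftOpen is on the critical path; changing it to 11 makes that path 40 weeks.
No other chain overtakes it, so the finish is 40 weeks.
Change in finish: 40 − 35 = +5 weeks.

5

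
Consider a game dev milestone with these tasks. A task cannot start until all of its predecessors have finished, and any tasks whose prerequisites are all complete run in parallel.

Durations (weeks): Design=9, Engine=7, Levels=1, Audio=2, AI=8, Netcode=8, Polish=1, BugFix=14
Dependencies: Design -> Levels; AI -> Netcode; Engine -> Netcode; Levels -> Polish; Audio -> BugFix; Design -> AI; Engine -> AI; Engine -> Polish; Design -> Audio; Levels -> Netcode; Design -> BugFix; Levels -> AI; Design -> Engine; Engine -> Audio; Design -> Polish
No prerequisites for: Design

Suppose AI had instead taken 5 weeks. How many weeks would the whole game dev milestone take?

The binding path is Design→Engine→AI→Netcode = 9+7+8+8 = 32; finish at 32 weeks.
AI lies on that path, so at 5 weeks the path becomes 29 weeks.
Now Design→Engine→Audio→BugFix = 9+7+2+14 = 32 is longest, so the finish becomes 32 weeks.

32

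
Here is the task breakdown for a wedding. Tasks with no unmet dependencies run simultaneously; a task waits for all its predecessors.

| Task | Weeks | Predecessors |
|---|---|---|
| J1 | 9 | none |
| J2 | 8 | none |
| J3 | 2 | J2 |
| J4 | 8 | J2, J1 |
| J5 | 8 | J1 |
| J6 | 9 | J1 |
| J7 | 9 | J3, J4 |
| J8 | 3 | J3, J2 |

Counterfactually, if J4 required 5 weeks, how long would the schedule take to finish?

The binding path is J1→J4→J7 = 9+8+9 = 26; finish at 26 weeks.
Since J4 is critical, the -3 change carries straight to that chain (now 23 weeks).
That remains the longest chain; total 23 weeks.

23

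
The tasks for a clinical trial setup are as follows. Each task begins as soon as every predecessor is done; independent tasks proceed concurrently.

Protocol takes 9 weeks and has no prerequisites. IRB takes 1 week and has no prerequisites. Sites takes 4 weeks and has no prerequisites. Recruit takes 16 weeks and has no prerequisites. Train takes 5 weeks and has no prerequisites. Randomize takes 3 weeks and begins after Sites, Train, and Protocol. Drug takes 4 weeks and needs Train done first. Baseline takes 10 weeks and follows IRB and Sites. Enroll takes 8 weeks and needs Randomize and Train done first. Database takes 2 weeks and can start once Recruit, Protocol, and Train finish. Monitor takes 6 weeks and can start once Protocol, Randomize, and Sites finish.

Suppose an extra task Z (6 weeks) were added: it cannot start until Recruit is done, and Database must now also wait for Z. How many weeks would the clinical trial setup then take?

24

Originally the clinical trial setup takes 20 weeks.
With Z inserted, Database now waits for max(Recruit, Protocol, Train, Z).
New critical path: Recruit→Z→Database = 16+6+2 = 24 ⇒ 24 weeks.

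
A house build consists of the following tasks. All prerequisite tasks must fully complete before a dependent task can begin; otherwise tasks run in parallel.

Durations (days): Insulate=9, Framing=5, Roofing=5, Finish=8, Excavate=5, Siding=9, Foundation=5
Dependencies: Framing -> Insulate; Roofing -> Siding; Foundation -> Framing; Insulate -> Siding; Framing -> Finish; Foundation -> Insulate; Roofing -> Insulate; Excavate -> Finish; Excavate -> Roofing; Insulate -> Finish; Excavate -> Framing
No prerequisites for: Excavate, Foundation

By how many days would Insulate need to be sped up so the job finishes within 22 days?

Current finish: 28 days; target: 22.
Insulate is on every critical path, so each day cut from Insulate cuts the finish by one (this holds down to a finish of 20).
Need 28 − 22 = 6 days off Insulate → Insulate becomes 3 days, finish becomes 22.

6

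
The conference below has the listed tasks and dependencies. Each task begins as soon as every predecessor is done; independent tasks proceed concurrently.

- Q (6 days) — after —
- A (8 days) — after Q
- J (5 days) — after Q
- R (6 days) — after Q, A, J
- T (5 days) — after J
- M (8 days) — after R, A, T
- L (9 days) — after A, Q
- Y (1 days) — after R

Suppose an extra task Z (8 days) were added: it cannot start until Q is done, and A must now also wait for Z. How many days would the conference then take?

36

Originally the conference takes 28 days.
With Z inserted, A now waits for max(Q, Z).
New critical path: Q→Z→A→R→M = 6+8+8+6+8 = 36 ⇒ 36 days.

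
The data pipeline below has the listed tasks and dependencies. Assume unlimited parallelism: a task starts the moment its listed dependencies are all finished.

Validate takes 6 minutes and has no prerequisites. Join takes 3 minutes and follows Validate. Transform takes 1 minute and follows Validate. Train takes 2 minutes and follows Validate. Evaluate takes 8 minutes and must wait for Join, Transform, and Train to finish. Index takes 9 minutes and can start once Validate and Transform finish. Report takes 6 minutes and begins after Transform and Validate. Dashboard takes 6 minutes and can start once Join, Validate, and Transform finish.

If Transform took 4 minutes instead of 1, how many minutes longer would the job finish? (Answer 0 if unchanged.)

2

The binding path is Validate→Join→Evaluate = 6+3+8 = 17; finish at 17 minutes.
Transform has 1 minute of float (longest path through it is 16).
New critical path: Validate→Transform→Index = 6+4+9 = 19 ⇒ 19 minutes.
Change in finish: 19 − 17 = +2 minutes.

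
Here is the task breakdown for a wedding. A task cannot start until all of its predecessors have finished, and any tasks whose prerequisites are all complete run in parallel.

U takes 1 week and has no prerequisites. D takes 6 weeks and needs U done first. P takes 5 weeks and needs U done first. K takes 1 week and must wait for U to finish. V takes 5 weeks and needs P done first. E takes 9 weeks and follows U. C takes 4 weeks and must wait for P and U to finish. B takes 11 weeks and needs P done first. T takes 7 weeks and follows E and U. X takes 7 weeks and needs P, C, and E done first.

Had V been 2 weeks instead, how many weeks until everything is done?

17

Critical path before the change: U→P→C→X = 1+5+4+7 = 17 giving 17 weeks.
The longest path through V is only 11 weeks, so V has float 6.
That remains the longest chain; total 17 weeks.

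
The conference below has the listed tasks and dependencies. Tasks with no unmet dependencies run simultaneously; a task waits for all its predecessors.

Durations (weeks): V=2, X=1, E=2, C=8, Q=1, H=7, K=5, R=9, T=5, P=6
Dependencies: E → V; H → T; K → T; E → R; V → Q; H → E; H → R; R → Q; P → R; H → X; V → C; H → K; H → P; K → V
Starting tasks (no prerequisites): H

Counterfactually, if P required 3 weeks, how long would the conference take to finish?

22

As given, the longest chain is H→P→R→Q = 7+6+9+1 = 23, so the finish is 23 weeks.
P lies on that path, so at 3 weeks the path becomes 20 weeks.
New critical path: H→K→V→C = 7+5+2+8 = 22 ⇒ 22 weeks.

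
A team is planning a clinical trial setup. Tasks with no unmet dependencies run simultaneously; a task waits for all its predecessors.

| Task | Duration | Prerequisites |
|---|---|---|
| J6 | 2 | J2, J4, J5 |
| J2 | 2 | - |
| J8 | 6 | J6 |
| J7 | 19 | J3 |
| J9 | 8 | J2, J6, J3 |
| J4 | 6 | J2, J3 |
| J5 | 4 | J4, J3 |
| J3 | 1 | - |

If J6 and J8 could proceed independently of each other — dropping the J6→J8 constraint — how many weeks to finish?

Original critical path: J2→J4→J5→J6→J9 = 2+6+4+2+8 = 22 ⇒ 22 weeks.
Without J6→J8, J8's earliest start moves from 14 to 0.
New critical path: J2→J4→J5→J6→J9 = 2+6+4+2+8 = 22 ⇒ 22 weeks.

22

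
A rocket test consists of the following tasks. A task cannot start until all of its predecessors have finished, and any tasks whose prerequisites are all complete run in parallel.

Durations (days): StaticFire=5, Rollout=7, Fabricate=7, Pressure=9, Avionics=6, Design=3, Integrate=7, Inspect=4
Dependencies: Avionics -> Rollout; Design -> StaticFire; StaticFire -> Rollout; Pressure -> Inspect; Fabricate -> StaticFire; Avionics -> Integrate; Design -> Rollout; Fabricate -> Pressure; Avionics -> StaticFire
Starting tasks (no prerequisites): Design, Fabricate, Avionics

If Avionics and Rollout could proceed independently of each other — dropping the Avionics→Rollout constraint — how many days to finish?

Before: longest chain Fabricate→Pressure→Inspect = 7+9+4 = 20, finish 20.
Dropping Avionics→Rollout doesn't change Rollout's earliest start (12); another predecessor still binds.
New critical path: Fabricate→Pressure→Inspect = 7+9+4 = 20 ⇒ 20 days.

20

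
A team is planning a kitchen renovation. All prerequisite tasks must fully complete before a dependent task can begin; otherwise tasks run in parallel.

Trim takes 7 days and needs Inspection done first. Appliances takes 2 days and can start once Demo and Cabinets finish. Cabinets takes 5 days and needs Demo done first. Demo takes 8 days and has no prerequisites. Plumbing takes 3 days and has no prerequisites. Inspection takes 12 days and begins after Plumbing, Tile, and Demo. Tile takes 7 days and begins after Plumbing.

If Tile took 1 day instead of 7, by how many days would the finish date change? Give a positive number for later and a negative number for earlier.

Baseline: Plumbing→Tile→Inspection→Trim = 3+7+12+7 = 29 → 29 days.
Tile is on the critical path; changing it to 1 makes that path 23 days.
The binding chain switches to Demo→Inspection→Trim = 8+12+7 = 27; finish 27 days.
Change in finish: 27 − 29 = -2 days.

-2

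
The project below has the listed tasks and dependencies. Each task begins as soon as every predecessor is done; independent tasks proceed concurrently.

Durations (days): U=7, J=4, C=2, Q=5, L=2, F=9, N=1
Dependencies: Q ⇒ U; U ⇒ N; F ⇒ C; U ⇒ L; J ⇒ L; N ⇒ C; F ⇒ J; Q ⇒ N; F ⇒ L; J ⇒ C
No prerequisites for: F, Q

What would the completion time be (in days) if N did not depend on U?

Before: longest chain F→J→L = 9+4+2 = 15, finish 15.
Without U→N, N's earliest start moves from 12 to 5.
The longest chain is now F→J→L = 9+4+2 = 15, so the schedule takes 15 days.

15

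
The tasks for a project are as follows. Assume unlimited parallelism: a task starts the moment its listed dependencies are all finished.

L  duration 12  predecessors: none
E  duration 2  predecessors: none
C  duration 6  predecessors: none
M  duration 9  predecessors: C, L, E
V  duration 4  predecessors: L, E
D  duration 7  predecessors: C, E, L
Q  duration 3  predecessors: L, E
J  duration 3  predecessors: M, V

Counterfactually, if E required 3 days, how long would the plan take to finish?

24

As given, the longest chain is L→M→J = 12+9+3 = 24, so the finish is 24 days.
E is off the critical path — its longest chain is 14 days, giving 10 of slack.
No other chain overtakes it, so the finish is 24 days.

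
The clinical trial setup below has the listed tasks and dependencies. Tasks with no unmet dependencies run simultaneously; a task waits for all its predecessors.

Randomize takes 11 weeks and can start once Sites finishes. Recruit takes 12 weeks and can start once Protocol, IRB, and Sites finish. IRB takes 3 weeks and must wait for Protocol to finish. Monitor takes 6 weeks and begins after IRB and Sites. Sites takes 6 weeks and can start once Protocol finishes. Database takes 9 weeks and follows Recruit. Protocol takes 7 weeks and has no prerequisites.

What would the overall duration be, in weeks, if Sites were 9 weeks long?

37

The binding path is Protocol→Sites→Recruit→Database = 7+6+12+9 = 34; finish at 34 weeks.
Since Sites is critical, the +3 change carries straight to that chain (now 37 weeks).
That remains the longest chain; total 37 weeks.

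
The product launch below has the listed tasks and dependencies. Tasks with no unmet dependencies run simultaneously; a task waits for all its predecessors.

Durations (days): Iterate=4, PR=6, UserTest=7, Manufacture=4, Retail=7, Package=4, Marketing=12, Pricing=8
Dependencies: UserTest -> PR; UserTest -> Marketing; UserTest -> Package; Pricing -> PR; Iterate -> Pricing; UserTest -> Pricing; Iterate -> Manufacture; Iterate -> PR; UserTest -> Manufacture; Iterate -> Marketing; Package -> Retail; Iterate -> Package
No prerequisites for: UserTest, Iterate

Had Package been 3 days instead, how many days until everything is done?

Actual critical path: UserTest→Pricing→PR = 7+8+6 = 21 ⇒ 21 days.
Package is off the critical path — its longest chain is 18 days, giving 3 of slack.
The critical path is still UserTest→Pricing→PR; finish is now 21 days.

21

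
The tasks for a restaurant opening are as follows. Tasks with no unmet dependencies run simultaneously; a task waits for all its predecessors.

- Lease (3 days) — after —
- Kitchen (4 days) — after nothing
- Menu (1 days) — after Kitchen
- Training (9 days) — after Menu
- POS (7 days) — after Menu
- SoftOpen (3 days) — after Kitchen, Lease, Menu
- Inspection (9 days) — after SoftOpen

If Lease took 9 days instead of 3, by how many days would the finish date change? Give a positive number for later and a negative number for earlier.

Critical path before the change: Kitchen→Menu→SoftOpen→Inspection = 4+1+3+9 = 17 giving 17 days.
Lease is off the critical path — its longest chain is 15 days, giving 2 of slack.
The binding chain switches to Lease→SoftOpen→Inspection = 9+3+9 = 21; finish 21 days.
Change in finish: 21 − 17 = +4 days.

4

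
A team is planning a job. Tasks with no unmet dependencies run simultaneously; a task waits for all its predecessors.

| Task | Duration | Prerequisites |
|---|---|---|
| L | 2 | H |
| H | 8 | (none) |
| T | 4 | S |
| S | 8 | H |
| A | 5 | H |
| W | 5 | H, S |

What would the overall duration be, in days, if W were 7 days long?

23

The binding path is H→S→W = 8+8+5 = 21; finish at 21 days.
W lies on that path, so at 7 days the path becomes 23 days.
That remains the longest chain; total 23 days.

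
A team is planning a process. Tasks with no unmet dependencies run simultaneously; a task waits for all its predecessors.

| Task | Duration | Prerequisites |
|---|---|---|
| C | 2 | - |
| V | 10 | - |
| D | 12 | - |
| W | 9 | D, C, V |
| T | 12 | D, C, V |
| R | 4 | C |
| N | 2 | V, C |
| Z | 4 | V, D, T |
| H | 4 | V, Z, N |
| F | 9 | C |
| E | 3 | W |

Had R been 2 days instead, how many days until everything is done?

32

Actual critical path: D→T→Z→H = 12+12+4+4 = 32 ⇒ 32 days.
R is off the critical path — its longest chain is 6 days, giving 26 of slack.
No other chain overtakes it, so the finish is 32 days.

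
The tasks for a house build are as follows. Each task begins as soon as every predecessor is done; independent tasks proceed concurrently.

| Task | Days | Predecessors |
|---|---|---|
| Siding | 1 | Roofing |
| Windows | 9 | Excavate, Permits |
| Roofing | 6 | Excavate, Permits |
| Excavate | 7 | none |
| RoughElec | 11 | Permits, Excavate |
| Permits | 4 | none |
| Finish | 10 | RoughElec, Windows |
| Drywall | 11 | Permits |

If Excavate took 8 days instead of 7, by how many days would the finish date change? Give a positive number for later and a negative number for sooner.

The binding path is Excavate→RoughElec→Finish = 7+11+10 = 28; finish at 28 days.
Excavate is on the critical path; changing it to 8 makes that path 29 days.
The critical path is still Excavate→RoughElec→Finish; finish is now 29 days.
Change in finish: 29 − 28 = +1 days.

1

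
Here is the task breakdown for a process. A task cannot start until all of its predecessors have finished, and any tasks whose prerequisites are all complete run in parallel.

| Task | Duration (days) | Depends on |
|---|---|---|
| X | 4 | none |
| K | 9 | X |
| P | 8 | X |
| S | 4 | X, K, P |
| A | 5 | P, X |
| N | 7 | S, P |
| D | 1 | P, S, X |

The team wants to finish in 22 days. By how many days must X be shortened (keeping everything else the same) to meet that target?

Current finish: 24 days; target: 22.
X is on every critical path, so each day cut from X cuts the finish by one (this holds down to a finish of 21).
Need 24 − 22 = 2 days off X → X becomes 2 days, finish becomes 22.

2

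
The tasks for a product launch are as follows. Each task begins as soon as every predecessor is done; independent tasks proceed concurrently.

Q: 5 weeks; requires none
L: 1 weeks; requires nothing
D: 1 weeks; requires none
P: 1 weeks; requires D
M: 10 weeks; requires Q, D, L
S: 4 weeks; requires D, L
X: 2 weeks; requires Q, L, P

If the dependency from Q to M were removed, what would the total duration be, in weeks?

11

Original critical path: Q→M = 5+10 = 15 ⇒ 15 weeks.
Without Q→M, M's earliest start moves from 5 to 1.
The longest chain is now L→M = 1+10 = 11, so the plan takes 11 weeks.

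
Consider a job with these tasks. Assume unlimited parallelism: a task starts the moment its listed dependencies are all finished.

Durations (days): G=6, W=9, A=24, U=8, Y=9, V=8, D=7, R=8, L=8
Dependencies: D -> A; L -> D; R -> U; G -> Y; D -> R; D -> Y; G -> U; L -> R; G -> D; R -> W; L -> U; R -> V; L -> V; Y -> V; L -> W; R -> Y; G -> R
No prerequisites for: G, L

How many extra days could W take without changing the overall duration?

8

L→D→R→Y→V = 8+7+8+9+8 = 40 sets the makespan at 40 days.
W finishes as early as 32 and must finish by 40.
So W can slip 40 − 32 = 8 days.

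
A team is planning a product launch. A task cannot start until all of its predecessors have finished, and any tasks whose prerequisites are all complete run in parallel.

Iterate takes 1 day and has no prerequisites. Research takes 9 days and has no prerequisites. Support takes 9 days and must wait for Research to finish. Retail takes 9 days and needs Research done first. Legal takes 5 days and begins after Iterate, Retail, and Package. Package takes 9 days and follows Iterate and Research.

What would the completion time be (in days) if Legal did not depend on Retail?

23

With the dependency in place, Research→Package→Legal = 9+9+5 = 23 sets the finish at 23 days.
Dropping Retail→Legal doesn't change Legal's earliest start (18); another predecessor still binds.
The longest chain is now Research→Package→Legal = 9+9+5 = 23, so the product launch takes 23 days.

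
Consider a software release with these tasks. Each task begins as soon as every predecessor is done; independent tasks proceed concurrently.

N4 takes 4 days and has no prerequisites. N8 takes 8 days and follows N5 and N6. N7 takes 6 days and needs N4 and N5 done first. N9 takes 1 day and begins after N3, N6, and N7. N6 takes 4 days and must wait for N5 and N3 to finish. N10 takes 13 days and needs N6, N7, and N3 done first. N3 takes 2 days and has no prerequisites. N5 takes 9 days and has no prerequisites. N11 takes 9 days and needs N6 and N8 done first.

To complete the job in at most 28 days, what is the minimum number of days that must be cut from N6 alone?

2

Current finish: 30 days; target: 28.
N6 is on every critical path, so each day cut from N6 cuts the finish by one (this holds down to a finish of 28).
Need 30 − 28 = 2 days off N6 → N6 becomes 2 days, finish becomes 28.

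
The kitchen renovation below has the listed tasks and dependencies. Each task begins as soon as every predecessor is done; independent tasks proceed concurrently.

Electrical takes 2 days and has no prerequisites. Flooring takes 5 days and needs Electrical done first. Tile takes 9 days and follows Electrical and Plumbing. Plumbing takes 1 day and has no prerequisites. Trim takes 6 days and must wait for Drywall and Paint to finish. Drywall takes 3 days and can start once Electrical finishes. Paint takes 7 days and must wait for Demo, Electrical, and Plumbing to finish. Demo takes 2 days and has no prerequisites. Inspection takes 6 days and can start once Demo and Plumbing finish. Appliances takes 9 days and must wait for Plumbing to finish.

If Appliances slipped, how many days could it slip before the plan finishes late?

Demo→Paint→Trim = 2+7+6 = 15 sets the makespan at 15 days.
The longest chain containing Appliances totals 10 days.
So Appliances can slip 15 − 10 = 5 days.

5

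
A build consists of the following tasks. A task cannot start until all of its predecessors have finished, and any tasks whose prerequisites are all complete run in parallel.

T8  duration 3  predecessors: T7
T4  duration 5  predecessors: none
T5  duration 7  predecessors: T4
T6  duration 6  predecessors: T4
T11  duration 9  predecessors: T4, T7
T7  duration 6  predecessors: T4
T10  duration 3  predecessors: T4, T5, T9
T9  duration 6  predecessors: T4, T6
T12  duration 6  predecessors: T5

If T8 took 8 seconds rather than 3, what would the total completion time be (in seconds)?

Baseline: T4→T6→T9→T10 = 5+6+6+3 = 20 → 20 seconds.
The longest path through T8 is only 14 seconds, so T8 has float 6.
The critical path is still T4→T6→T9→T10; finish is now 20 seconds.

20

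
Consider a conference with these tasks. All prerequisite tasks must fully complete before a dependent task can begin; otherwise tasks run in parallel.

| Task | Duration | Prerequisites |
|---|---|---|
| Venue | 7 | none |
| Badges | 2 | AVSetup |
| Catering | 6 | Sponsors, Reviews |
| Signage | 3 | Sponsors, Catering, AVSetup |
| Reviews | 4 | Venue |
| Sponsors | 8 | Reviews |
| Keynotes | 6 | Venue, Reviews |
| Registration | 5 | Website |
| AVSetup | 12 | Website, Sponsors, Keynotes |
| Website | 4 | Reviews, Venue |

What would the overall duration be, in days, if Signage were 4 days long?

35

Critical path before the change: Venue→Reviews→Sponsors→AVSetup→Signage = 7+4+8+12+3 = 34 giving 34 days.
Signage is on the critical path; changing it to 4 makes that path 35 days.
That remains the longest chain; total 35 days.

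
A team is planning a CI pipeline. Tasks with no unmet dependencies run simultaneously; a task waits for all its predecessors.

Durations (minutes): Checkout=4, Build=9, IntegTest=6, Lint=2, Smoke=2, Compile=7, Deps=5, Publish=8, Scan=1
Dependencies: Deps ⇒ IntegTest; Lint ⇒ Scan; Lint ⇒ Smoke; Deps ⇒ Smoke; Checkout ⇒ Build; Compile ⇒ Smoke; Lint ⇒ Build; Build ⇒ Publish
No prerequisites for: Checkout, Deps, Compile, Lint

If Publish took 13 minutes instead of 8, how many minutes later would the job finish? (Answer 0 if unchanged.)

Baseline: Checkout→Build→Publish = 4+9+8 = 21 → 21 minutes.
Publish is on the critical path; changing it to 13 makes that path 26 minutes.
That remains the longest chain; total 26 minutes.
Change in finish: 26 − 21 = +5 minutes.

5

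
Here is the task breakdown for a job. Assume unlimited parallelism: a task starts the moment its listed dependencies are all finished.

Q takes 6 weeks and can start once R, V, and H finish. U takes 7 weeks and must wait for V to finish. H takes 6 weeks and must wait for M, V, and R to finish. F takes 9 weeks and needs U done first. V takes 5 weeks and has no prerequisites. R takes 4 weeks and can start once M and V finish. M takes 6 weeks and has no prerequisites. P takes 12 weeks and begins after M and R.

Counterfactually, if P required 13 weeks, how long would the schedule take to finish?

Critical path before the change: M→R→P = 6+4+12 = 22 giving 22 weeks.
P lies on that path, so at 13 weeks the path becomes 23 weeks.
The critical path is still M→R→P; finish is now 23 weeks.

23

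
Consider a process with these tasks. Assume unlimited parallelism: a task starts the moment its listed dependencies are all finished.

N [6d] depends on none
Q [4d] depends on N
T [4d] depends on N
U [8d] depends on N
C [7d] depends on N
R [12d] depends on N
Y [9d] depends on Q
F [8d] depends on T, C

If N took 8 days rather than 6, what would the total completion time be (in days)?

23

As given, the longest chain is N→C→F = 6+7+8 = 21, so the finish is 21 days.
N lies on that path, so at 8 days the path becomes 23 days.
No other chain overtakes it, so the finish is 23 days.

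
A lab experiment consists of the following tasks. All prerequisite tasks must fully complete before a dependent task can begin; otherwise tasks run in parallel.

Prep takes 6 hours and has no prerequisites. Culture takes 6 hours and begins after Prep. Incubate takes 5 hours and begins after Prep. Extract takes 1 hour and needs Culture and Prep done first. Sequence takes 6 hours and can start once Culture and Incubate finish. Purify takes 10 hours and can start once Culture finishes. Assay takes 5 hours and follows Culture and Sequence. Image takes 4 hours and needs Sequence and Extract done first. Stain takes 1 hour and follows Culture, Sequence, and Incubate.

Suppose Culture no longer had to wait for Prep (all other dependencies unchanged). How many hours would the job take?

22

Before: longest chain Prep→Culture→Sequence→Assay = 6+6+6+5 = 23, finish 23.
Without Prep→Culture, Culture's earliest start moves from 6 to 0.
New critical path: Prep→Incubate→Sequence→Assay = 6+5+6+5 = 22 ⇒ 22 hours.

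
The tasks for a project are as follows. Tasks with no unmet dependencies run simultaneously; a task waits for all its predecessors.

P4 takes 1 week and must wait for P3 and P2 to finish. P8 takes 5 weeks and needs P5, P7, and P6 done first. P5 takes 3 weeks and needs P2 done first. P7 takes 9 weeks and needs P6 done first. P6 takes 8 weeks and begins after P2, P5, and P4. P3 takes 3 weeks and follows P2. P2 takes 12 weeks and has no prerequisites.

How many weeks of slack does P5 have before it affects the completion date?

The longest chain is P2→P3→P4→P6→P7→P8 = 12+3+1+8+9+5 = 38; overall finish 38 weeks.
The longest chain containing P5 totals 37 weeks.
So P5 can slip 16 − 15 = 1 week.

1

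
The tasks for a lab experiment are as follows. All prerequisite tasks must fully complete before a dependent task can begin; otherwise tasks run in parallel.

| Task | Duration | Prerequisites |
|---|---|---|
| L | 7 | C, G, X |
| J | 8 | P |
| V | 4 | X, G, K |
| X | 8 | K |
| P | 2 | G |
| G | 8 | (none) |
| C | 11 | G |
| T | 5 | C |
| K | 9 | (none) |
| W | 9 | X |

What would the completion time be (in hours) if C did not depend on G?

Before: longest chain G→C→L = 8+11+7 = 26, finish 26.
Without G→C, C's earliest start moves from 8 to 0.
After: K→X→W = 9+8+9 = 26 → 26 hours.

26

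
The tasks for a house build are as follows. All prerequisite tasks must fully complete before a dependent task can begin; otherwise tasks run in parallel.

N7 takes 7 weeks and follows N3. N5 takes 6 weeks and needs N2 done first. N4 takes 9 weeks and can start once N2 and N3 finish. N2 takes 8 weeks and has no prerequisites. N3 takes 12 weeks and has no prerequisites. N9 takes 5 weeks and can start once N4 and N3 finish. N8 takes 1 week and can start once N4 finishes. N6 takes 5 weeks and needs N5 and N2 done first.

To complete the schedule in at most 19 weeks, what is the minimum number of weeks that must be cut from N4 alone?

7

Current finish: 26 weeks; target: 19.
N4 is on every critical path, so each week cut from N4 cuts the finish by one (this holds down to a finish of 19).
Need 26 − 19 = 7 weeks off N4 → N4 becomes 2 weeks, finish becomes 19.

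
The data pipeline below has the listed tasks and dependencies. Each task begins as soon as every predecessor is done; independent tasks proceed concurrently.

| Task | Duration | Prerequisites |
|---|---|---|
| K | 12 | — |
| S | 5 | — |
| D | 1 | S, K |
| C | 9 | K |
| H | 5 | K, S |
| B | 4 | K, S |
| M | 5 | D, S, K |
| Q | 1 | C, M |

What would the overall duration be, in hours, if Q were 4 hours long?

25

The binding path is K→C→Q = 12+9+1 = 22; finish at 22 hours.
Q lies on that path, so at 4 hours the path becomes 25 hours.
That remains the longest chain; total 25 hours.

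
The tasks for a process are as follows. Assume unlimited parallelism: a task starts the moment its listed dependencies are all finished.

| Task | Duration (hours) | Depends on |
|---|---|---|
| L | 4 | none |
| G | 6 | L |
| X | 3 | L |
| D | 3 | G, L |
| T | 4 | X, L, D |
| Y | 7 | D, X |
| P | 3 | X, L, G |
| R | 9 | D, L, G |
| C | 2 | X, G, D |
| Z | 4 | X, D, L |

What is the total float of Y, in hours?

2

Critical path: L→G→D→R = 4+6+3+9 = 22, so the finish is 22 hours.
Y finishes as early as 20 and must finish by 22.
Slack of Y = 15 − 13 = 2 hours.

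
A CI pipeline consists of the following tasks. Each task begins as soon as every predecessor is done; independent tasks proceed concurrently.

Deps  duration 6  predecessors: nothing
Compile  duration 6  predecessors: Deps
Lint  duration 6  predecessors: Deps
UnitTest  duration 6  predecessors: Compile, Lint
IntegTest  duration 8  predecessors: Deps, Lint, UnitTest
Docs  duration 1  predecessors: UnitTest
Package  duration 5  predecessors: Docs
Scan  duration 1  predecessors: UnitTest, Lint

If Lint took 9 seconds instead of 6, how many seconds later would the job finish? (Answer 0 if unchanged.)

3

Critical path before the change: Deps→Lint→UnitTest→IntegTest = 6+6+6+8 = 26 giving 26 seconds.
Since Lint is critical, the +3 change carries straight to that chain (now 29 seconds).
No other chain overtakes it, so the finish is 29 seconds.
Change in finish: 29 − 26 = +3 seconds.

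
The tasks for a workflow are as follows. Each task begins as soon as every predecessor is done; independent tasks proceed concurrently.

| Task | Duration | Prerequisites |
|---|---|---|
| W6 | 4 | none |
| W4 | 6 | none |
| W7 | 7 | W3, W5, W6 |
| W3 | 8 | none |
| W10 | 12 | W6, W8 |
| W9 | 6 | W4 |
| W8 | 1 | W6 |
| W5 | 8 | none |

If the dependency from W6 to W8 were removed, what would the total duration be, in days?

With the dependency in place, W6→W8→W10 = 4+1+12 = 17 sets the finish at 17 days.
Without W6→W8, W8's earliest start moves from 4 to 0.
The longest chain is now W6→W10 = 4+12 = 16, so the project takes 16 days.

16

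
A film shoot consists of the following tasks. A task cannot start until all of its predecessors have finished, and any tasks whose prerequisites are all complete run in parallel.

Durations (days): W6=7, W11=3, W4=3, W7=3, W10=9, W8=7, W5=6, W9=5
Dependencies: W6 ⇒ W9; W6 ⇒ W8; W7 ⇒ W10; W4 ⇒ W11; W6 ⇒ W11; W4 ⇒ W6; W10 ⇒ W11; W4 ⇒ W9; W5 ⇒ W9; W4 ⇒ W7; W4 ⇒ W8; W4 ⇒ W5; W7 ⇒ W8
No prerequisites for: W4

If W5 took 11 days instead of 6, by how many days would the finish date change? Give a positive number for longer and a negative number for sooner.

1

Actual critical path: W4→W7→W10→W11 = 3+3+9+3 = 18 ⇒ 18 days.
The longest path through W5 is only 14 days, so W5 has float 4.
Now W4→W5→W9 = 3+11+5 = 19 is longest, so the finish becomes 19 days.
Change in finish: 19 − 18 = +1 days.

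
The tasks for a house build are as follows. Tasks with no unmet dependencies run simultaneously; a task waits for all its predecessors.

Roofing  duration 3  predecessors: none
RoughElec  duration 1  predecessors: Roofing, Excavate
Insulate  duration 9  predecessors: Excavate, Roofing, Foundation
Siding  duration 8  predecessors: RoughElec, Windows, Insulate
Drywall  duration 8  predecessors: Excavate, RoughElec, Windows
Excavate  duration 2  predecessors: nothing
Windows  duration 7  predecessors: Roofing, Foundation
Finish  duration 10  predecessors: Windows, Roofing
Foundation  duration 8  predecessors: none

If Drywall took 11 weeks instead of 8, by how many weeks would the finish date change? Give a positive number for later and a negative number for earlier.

1

Baseline: Foundation→Windows→Finish = 8+7+10 = 25 → 25 weeks.
Drywall has 2 weeks of float (longest path through it is 23).
The binding chain switches to Foundation→Windows→Drywall = 8+7+11 = 26; finish 26 weeks.
Change in finish: 26 − 25 = +1 weeks.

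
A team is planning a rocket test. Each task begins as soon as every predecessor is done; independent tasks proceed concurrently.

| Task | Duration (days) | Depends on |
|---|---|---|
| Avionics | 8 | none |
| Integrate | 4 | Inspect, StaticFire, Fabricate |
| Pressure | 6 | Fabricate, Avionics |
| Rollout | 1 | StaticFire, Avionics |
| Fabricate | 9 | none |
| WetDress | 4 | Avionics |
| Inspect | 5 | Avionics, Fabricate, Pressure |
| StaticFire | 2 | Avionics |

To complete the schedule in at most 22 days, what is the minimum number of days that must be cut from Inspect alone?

2

Current finish: 24 days; target: 22.
Inspect is on every critical path, so each day cut from Inspect cuts the finish by one (this holds down to a finish of 20).
Need 24 − 22 = 2 days off Inspect → Inspect becomes 3 days, finish becomes 22.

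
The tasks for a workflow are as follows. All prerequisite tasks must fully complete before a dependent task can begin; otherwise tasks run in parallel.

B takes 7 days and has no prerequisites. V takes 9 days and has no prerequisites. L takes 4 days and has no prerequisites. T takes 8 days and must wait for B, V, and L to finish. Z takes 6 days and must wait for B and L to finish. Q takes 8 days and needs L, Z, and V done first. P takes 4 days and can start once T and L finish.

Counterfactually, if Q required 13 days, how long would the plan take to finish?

The binding path is B→Z→Q = 7+6+8 = 21; finish at 21 days.
Q is on the critical path; changing it to 13 makes that path 26 days.
The critical path is still B→Z→Q; finish is now 26 days.

26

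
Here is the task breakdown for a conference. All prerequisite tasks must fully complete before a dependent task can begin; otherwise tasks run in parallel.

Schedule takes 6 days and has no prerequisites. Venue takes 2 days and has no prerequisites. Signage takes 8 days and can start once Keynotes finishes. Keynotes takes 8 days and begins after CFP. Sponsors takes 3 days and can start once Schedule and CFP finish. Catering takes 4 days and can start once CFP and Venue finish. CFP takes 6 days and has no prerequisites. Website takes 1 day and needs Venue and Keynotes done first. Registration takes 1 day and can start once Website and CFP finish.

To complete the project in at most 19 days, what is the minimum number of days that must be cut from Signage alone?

Current finish: 22 days; target: 19.
Signage is on every critical path, so each day cut from Signage cuts the finish by one (this holds down to a finish of 16).
Need 22 − 19 = 3 days off Signage → Signage becomes 5 days, finish becomes 19.

3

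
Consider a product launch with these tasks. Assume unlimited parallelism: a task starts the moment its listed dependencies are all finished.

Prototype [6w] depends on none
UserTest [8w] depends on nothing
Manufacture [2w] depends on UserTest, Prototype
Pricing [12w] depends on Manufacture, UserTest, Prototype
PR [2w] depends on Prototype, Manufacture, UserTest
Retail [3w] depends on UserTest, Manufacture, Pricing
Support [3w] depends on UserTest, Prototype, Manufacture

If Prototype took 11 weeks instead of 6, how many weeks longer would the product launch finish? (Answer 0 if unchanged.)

3

The binding path is UserTest→Manufacture→Pricing→Retail = 8+2+12+3 = 25; finish at 25 weeks.
Prototype is off the critical path — its longest chain is 23 weeks, giving 2 of slack.
New critical path: Prototype→Manufacture→Pricing→Retail = 11+2+12+3 = 28 ⇒ 28 weeks.
Change in finish: 28 − 25 = +3 weeks.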